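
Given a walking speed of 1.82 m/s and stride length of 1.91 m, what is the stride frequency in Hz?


f = v / stride_length
f = 1.82 / 1.91
f = 0.9529


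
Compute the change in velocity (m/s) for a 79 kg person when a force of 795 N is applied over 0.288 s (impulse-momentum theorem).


J = F * dt = 795 * 0.288 = 228.9600 N*s
delta_v = J / m
delta_v = 228.9600 / 79
delta_v = 2.8982


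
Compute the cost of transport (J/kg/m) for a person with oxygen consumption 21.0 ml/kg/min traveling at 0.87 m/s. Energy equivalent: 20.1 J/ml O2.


Power per kg = VO2 * 20.1 / 60
Power per kg = 21.0 * 20.1 / 60 = 7.0350 W/kg
Cost = power_per_kg / speed
Cost = 7.0350 / 0.87
Cost = 8.0862


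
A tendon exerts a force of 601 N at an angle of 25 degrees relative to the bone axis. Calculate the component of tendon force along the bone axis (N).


F_eff = F_tendon * cos(theta)
theta = 25 deg = 0.4363 rad
cos(theta) = 0.9063
F_eff = 601 * 0.9063
F_eff = 544.6910


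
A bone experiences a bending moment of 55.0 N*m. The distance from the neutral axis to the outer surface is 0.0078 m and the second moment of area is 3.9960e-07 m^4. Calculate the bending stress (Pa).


sigma = M * c / I
sigma = 55.0 * 0.0078 / 3.9960e-07
M * c = 0.4290
sigma = 1.0736e+06


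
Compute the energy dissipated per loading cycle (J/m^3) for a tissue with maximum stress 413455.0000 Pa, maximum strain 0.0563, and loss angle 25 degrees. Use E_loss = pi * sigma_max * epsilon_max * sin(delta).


E_loss = pi * sigma_max * epsilon_max * sin(delta)
delta = 25 deg = 0.4363 rad
sin(delta) = 0.4226
E_loss = pi * 413455.0000 * 0.0563 * 0.4226
E_loss = 30905.4289


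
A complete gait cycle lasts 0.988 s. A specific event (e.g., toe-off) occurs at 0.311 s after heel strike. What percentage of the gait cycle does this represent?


pct = (event_time / cycle_time) * 100
pct = (0.311 / 0.988) * 100
ratio = 0.3148
pct = 31.4777


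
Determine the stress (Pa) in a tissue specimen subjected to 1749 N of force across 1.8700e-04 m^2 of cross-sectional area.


stress = F / A
stress = 1749 / 1.8700e-04
stress = 9.3529e+06


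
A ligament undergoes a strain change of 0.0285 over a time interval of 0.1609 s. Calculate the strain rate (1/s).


strain_rate = delta_strain / delta_t
strain_rate = 0.0285 / 0.1609
strain_rate = 0.1771


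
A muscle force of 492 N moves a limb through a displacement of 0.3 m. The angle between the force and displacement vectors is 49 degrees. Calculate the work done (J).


W = F * d * cos(theta)
theta = 49 deg = 0.8552 rad
cos(theta) = 0.6561
W = 492 * 0.3 * 0.6561
W = 96.8343


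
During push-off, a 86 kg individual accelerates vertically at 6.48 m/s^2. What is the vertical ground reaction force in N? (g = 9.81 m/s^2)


GRF = m * (g + a)
GRF = 86 * (9.81 + 6.48)
GRF = 86 * 16.2900
GRF = 1400.9400


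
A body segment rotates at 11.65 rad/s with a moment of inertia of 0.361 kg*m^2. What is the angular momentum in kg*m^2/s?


L = I * omega
L = 0.361 * 11.65
L = 4.2057


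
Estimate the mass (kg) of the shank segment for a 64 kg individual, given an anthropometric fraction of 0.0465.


m_segment = body_mass * fraction
m_segment = 64 * 0.0465
m_segment = 2.9760


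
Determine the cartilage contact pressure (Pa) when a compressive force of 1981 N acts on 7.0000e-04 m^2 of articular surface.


P = F / A
P = 1981 / 7.0000e-04
P = 2.8300e+06


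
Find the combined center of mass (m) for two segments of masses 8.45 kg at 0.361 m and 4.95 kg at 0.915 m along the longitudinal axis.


COM = (m1*x1 + m2*x2) / (m1 + m2)
COM = (8.45*0.361 + 4.95*0.915) / (8.45 + 4.95)
Numerator = 7.5797
Denominator = 13.4000
COM = 0.5656


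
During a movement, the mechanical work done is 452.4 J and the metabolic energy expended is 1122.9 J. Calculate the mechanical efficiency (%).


eta = (W_mech / E_meta) * 100
eta = (452.4 / 1122.9) * 100
ratio = 0.4029
eta = 40.2885


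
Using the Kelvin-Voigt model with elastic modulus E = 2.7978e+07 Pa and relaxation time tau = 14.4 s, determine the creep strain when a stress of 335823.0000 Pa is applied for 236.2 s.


epsilon(t) = (sigma/E) * (1 - exp(-t/tau))
sigma/E = 335823.0000 / 2.7978e+07 = 0.0120
exp(-t/tau) = exp(-236.2 / 14.4) = 7.5225e-08
epsilon = 0.0120 * (1 - 7.5225e-08)
epsilon = 0.0120


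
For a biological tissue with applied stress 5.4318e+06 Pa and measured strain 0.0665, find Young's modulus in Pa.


E = stress / strain
E = 5.4318e+06 / 0.0665
E = 8.1681e+07


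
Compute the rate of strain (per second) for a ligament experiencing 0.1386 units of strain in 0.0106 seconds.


strain_rate = delta_strain / delta_t
strain_rate = 0.1386 / 0.0106
strain_rate = 13.0755


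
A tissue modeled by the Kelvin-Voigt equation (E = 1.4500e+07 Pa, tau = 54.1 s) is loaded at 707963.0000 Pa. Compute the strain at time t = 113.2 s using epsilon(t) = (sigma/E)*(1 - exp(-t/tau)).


epsilon(t) = (sigma/E) * (1 - exp(-t/tau))
sigma/E = 707963.0000 / 1.4500e+07 = 0.0488
exp(-t/tau) = exp(-113.2 / 54.1) = 0.1234
epsilon = 0.0488 * (1 - 0.1234)
epsilon = 0.0428


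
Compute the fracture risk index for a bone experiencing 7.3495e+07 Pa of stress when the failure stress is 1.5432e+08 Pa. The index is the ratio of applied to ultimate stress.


FRI = applied / ultimate
FRI = 7.3495e+07 / 1.5432e+08
FRI = 0.4763


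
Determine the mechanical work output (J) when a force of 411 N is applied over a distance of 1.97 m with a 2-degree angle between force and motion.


W = F * d * cos(theta)
theta = 2 deg = 0.0349 rad
cos(theta) = 0.9994
W = 411 * 1.97 * 0.9994
W = 809.1768


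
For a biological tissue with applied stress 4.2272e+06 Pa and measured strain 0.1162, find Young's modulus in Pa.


E = stress / strain
E = 4.2272e+06 / 0.1162
E = 3.6379e+07


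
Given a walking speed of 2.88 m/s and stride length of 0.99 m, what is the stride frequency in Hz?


f = v / stride_length
f = 2.88 / 0.99
f = 2.9091


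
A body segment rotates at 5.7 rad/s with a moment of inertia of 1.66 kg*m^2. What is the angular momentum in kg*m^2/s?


L = I * omega
L = 1.66 * 5.7
L = 9.4620


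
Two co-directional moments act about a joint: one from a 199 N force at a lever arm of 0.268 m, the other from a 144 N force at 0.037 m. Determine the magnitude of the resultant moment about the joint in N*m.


M = F1 * d1 + F2 * d2
M = 199 * 0.268 + 144 * 0.037
M = 53.3320 + 5.3280
M = 58.6600


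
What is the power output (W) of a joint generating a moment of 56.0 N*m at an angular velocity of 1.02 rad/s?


P = M * omega
P = 56.0 * 1.02
P = 57.1200


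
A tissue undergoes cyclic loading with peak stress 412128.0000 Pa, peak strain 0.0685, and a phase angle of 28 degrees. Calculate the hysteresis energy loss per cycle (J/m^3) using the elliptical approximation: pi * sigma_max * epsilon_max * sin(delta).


E_loss = pi * sigma_max * epsilon_max * sin(delta)
delta = 28 deg = 0.4887 rad
sin(delta) = 0.4695
E_loss = pi * 412128.0000 * 0.0685 * 0.4695
E_loss = 41637.2326


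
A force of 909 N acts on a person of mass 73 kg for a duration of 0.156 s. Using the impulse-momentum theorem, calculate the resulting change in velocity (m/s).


J = F * dt = 909 * 0.156 = 141.8040 N*s
delta_v = J / m
delta_v = 141.8040 / 73
delta_v = 1.9425


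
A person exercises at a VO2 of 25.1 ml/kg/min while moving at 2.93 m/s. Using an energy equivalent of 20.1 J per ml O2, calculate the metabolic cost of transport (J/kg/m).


Power per kg = VO2 * 20.1 / 60
Power per kg = 25.1 * 20.1 / 60 = 8.4085 W/kg
Cost = power_per_kg / speed
Cost = 8.4085 / 2.93
Cost = 2.8698


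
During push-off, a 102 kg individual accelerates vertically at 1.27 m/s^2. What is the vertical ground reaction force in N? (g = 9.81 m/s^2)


GRF = m * (g + a)
GRF = 102 * (9.81 + 1.27)
GRF = 102 * 11.0800
GRF = 1130.1600


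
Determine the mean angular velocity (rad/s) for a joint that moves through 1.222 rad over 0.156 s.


omega = delta_theta / delta_t
omega = 1.222 / 0.156
omega = 7.8333


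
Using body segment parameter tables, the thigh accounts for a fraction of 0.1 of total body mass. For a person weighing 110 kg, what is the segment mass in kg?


m_segment = body_mass * fraction
m_segment = 110 * 0.1
m_segment = 11.0000


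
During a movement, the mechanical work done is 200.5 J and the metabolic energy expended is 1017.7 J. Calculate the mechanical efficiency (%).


eta = (W_mech / E_meta) * 100
eta = (200.5 / 1017.7) * 100
ratio = 0.1970
eta = 19.7013


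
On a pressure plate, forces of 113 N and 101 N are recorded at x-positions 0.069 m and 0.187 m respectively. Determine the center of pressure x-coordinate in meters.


COP_x = (F1*x1 + F2*x2) / (F1 + F2)
COP_x = (113*0.069 + 101*0.187) / (113 + 101)
Numerator = 26.6840
Denominator = 214
COP_x = 0.1247


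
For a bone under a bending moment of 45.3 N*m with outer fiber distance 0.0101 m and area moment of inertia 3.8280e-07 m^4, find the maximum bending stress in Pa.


sigma = M * c / I
sigma = 45.3 * 0.0101 / 3.8280e-07
M * c = 0.4575
sigma = 1.1952e+06


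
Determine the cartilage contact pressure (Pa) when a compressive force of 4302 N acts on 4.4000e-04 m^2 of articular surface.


P = F / A
P = 4302 / 4.4000e-04
P = 9.7773e+06


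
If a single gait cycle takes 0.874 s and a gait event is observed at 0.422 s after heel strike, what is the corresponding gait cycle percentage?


pct = (event_time / cycle_time) * 100
pct = (0.422 / 0.874) * 100
ratio = 0.4828
pct = 48.2838


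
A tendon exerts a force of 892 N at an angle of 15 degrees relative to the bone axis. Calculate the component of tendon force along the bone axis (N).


F_eff = F_tendon * cos(theta)
theta = 15 deg = 0.2618 rad
cos(theta) = 0.9659
F_eff = 892 * 0.9659
F_eff = 861.6058


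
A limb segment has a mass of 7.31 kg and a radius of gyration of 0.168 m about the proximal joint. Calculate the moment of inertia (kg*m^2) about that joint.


I = m * k^2
I = 7.31 * 0.168^2
k^2 = 0.0282
I = 0.2063


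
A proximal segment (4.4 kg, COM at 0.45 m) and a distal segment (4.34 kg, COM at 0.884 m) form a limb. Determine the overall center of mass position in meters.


COM = (m1*x1 + m2*x2) / (m1 + m2)
COM = (4.4*0.45 + 4.34*0.884) / (4.4 + 4.34)
Numerator = 5.8166
Denominator = 8.7400
COM = 0.6655


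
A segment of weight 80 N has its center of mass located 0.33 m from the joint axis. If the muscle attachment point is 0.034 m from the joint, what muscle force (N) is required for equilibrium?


F_muscle = W * d_load / d_muscle
F_muscle = 80 * 0.33 / 0.034
Numerator = 26.4000
F_muscle = 776.4706


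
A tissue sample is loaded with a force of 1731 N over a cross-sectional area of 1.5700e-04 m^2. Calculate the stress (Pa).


stress = F / A
stress = 1731 / 1.5700e-04
stress = 1.1025e+07


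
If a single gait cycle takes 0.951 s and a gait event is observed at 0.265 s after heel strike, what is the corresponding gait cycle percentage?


pct = (event_time / cycle_time) * 100
pct = (0.265 / 0.951) * 100
ratio = 0.2787
pct = 27.8654


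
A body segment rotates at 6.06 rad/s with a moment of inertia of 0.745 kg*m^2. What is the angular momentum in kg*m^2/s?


L = I * omega
L = 0.745 * 6.06
L = 4.5147


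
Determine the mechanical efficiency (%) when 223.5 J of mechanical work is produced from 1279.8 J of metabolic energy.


eta = (W_mech / E_meta) * 100
eta = (223.5 / 1279.8) * 100
ratio = 0.1746
eta = 17.4637


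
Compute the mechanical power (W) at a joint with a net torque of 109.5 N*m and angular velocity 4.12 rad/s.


P = M * omega
P = 109.5 * 4.12
P = 451.1400


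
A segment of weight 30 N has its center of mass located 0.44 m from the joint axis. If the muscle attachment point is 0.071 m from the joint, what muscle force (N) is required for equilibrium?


F_muscle = W * d_load / d_muscle
F_muscle = 30 * 0.44 / 0.071
Numerator = 13.2000
F_muscle = 185.9155


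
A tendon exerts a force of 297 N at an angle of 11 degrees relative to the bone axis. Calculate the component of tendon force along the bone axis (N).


F_eff = F_tendon * cos(theta)
theta = 11 deg = 0.1920 rad
cos(theta) = 0.9816
F_eff = 297 * 0.9816
F_eff = 291.5433


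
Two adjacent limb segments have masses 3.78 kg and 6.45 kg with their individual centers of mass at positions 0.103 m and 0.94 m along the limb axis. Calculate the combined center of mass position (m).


COM = (m1*x1 + m2*x2) / (m1 + m2)
COM = (3.78*0.103 + 6.45*0.94) / (3.78 + 6.45)
Numerator = 6.4523
Denominator = 10.2300
COM = 0.6307


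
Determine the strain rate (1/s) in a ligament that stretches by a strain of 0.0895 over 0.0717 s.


strain_rate = delta_strain / delta_t
strain_rate = 0.0895 / 0.0717
strain_rate = 1.2483


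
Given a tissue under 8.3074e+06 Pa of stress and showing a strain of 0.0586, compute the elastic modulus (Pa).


E = stress / strain
E = 8.3074e+06 / 0.0586
E = 1.4176e+08


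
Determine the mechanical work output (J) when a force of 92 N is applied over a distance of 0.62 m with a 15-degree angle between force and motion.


W = F * d * cos(theta)
theta = 15 deg = 0.2618 rad
cos(theta) = 0.9659
W = 92 * 0.62 * 0.9659
W = 55.0964


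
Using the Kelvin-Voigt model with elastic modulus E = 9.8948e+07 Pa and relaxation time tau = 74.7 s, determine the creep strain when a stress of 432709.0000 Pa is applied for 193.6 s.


epsilon(t) = (sigma/E) * (1 - exp(-t/tau))
sigma/E = 432709.0000 / 9.8948e+07 = 0.0044
exp(-t/tau) = exp(-193.6 / 74.7) = 0.0749
epsilon = 0.0044 * (1 - 0.0749)
epsilon = 0.0040


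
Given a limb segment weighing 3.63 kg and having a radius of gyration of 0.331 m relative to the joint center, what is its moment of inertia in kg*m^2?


I = m * k^2
I = 3.63 * 0.331^2
k^2 = 0.1096
I = 0.3977


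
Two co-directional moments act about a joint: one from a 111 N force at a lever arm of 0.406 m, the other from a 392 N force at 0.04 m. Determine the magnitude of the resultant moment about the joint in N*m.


M = F1 * d1 + F2 * d2
M = 111 * 0.406 + 392 * 0.04
M = 45.0660 + 15.6800
M = 60.7460


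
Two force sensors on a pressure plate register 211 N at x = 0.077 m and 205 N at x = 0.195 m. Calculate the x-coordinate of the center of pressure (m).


COP_x = (F1*x1 + F2*x2) / (F1 + F2)
COP_x = (211*0.077 + 205*0.195) / (211 + 205)
Numerator = 56.2220
Denominator = 416
COP_x = 0.1351


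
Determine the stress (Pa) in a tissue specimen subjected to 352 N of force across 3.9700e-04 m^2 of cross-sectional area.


stress = F / A
stress = 352 / 3.9700e-04
stress = 886649.8741


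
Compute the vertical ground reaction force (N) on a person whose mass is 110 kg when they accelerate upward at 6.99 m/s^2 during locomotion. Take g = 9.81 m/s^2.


GRF = m * (g + a)
GRF = 110 * (9.81 + 6.99)
GRF = 110 * 16.8000
GRF = 1848.0000


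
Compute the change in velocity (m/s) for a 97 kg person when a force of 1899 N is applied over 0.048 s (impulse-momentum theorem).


J = F * dt = 1899 * 0.048 = 91.1520 N*s
delta_v = J / m
delta_v = 91.1520 / 97
delta_v = 0.9397


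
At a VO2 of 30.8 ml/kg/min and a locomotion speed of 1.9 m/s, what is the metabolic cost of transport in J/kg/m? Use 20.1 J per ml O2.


Power per kg = VO2 * 20.1 / 60
Power per kg = 30.8 * 20.1 / 60 = 10.3180 W/kg
Cost = power_per_kg / speed
Cost = 10.3180 / 1.9
Cost = 5.4305


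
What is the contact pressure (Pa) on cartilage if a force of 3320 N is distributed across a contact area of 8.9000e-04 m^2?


P = F / A
P = 3320 / 8.9000e-04
P = 3.7303e+06


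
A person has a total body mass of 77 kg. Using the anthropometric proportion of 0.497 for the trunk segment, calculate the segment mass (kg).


m_segment = body_mass * fraction
m_segment = 77 * 0.497
m_segment = 38.2690


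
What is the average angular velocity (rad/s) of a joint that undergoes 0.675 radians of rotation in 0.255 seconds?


omega = delta_theta / delta_t
omega = 0.675 / 0.255
omega = 2.6471


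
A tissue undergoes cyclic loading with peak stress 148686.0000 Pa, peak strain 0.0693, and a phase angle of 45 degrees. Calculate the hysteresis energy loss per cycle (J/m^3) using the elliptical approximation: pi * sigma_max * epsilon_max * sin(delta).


E_loss = pi * sigma_max * epsilon_max * sin(delta)
delta = 45 deg = 0.7854 rad
sin(delta) = 0.7071
E_loss = pi * 148686.0000 * 0.0693 * 0.7071
E_loss = 22889.5992


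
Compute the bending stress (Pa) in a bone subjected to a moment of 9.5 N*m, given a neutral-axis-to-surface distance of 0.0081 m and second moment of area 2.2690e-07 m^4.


sigma = M * c / I
sigma = 9.5 * 0.0081 / 2.2690e-07
M * c = 0.0769
sigma = 339136.1833


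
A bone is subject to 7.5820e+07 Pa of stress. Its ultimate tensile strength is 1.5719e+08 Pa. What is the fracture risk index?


FRI = applied / ultimate
FRI = 7.5820e+07 / 1.5719e+08
FRI = 0.4823


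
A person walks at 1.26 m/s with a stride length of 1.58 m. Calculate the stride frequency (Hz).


f = v / stride_length
f = 1.26 / 1.58
f = 0.7975


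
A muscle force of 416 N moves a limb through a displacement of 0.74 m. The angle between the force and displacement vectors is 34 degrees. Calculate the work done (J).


W = F * d * cos(theta)
theta = 34 deg = 0.5934 rad
cos(theta) = 0.8290
W = 416 * 0.74 * 0.8290
W = 255.2109


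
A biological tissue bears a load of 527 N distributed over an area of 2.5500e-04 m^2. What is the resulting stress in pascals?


stress = F / A
stress = 527 / 2.5500e-04
stress = 2.0667e+06


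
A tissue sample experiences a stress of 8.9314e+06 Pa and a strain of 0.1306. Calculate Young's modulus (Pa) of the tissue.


E = stress / strain
E = 8.9314e+06 / 0.1306
E = 6.8387e+07


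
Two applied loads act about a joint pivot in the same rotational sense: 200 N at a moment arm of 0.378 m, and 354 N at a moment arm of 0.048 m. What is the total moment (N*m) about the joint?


M = F1 * d1 + F2 * d2
M = 200 * 0.378 + 354 * 0.048
M = 75.6000 + 16.9920
M = 92.5920


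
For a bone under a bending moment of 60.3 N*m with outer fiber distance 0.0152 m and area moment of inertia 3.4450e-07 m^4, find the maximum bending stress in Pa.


sigma = M * c / I
sigma = 60.3 * 0.0152 / 3.4450e-07
M * c = 0.9166
sigma = 2.6606e+06


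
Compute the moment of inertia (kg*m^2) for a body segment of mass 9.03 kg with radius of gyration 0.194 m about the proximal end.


I = m * k^2
I = 9.03 * 0.194^2
k^2 = 0.0376
I = 0.3399


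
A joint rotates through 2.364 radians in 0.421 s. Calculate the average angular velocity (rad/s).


omega = delta_theta / delta_t
omega = 2.364 / 0.421
omega = 5.6152


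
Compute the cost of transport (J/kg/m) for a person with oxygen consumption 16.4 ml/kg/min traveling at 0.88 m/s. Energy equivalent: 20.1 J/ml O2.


Power per kg = VO2 * 20.1 / 60
Power per kg = 16.4 * 20.1 / 60 = 5.4940 W/kg
Cost = power_per_kg / speed
Cost = 5.4940 / 0.88
Cost = 6.2432


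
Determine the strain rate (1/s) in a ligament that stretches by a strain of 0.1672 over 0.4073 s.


strain_rate = delta_strain / delta_t
strain_rate = 0.1672 / 0.4073
strain_rate = 0.4105


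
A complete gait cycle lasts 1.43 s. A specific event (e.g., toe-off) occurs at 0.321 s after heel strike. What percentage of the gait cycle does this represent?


pct = (event_time / cycle_time) * 100
pct = (0.321 / 1.43) * 100
ratio = 0.2245
pct = 22.4476


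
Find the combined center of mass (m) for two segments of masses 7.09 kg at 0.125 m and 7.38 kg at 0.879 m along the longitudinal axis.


COM = (m1*x1 + m2*x2) / (m1 + m2)
COM = (7.09*0.125 + 7.38*0.879) / (7.09 + 7.38)
Numerator = 7.3733
Denominator = 14.4700
COM = 0.5096


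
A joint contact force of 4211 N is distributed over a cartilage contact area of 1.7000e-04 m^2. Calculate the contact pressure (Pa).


P = F / A
P = 4211 / 1.7000e-04
P = 2.4771e+07


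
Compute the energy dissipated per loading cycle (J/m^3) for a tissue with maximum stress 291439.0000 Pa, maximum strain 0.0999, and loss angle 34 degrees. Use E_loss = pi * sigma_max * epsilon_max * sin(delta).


E_loss = pi * sigma_max * epsilon_max * sin(delta)
delta = 34 deg = 0.5934 rad
sin(delta) = 0.5592
E_loss = pi * 291439.0000 * 0.0999 * 0.5592
E_loss = 51147.5317


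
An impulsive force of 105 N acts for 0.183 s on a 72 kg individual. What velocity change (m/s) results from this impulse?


J = F * dt = 105 * 0.183 = 19.2150 N*s
delta_v = J / m
delta_v = 19.2150 / 72
delta_v = 0.2669


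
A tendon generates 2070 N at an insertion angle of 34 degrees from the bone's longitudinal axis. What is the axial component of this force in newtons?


F_eff = F_tendon * cos(theta)
theta = 34 deg = 0.5934 rad
cos(theta) = 0.8290
F_eff = 2070 * 0.8290
F_eff = 1716.1078


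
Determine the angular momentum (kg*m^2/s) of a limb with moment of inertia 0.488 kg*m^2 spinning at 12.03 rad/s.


L = I * omega
L = 0.488 * 12.03
L = 5.8706


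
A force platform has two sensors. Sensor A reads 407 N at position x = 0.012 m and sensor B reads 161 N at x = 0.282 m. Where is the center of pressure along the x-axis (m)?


COP_x = (F1*x1 + F2*x2) / (F1 + F2)
COP_x = (407*0.012 + 161*0.282) / (407 + 161)
Numerator = 50.2860
Denominator = 568
COP_x = 0.0885


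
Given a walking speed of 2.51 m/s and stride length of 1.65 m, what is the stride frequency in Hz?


f = v / stride_length
f = 2.51 / 1.65
f = 1.5212


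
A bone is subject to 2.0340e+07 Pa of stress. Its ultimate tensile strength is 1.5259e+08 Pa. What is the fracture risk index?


FRI = applied / ultimate
FRI = 2.0340e+07 / 1.5259e+08
FRI = 0.1333


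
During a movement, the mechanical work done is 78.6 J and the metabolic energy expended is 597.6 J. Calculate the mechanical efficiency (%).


eta = (W_mech / E_meta) * 100
eta = (78.6 / 597.6) * 100
ratio = 0.1315
eta = 13.1526


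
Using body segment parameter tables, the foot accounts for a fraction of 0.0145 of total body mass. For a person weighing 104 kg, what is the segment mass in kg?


m_segment = body_mass * fraction
m_segment = 104 * 0.0145
m_segment = 1.5080


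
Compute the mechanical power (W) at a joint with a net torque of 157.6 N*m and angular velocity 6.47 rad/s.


P = M * omega
P = 157.6 * 6.47
P = 1019.6720


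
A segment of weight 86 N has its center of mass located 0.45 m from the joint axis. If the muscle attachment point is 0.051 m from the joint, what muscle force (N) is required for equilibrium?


F_muscle = W * d_load / d_muscle
F_muscle = 86 * 0.45 / 0.051
Numerator = 38.7000
F_muscle = 758.8235


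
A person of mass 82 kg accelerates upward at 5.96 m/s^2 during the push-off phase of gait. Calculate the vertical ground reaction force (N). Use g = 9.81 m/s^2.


GRF = m * (g + a)
GRF = 82 * (9.81 + 5.96)
GRF = 82 * 15.7700
GRF = 1293.1400


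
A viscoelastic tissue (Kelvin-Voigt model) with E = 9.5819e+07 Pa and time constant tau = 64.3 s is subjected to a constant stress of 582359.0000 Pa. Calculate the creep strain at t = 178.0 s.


epsilon(t) = (sigma/E) * (1 - exp(-t/tau))
sigma/E = 582359.0000 / 9.5819e+07 = 0.0061
exp(-t/tau) = exp(-178.0 / 64.3) = 0.0628
epsilon = 0.0061 * (1 - 0.0628)
epsilon = 0.0057


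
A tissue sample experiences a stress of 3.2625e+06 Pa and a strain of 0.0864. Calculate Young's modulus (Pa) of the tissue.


E = stress / strain
E = 3.2625e+06 / 0.0864
E = 3.7760e+07


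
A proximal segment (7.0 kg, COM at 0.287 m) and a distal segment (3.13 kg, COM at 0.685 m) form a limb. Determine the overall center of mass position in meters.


COM = (m1*x1 + m2*x2) / (m1 + m2)
COM = (7.0*0.287 + 3.13*0.685) / (7.0 + 3.13)
Numerator = 4.1531
Denominator = 10.1300
COM = 0.4100


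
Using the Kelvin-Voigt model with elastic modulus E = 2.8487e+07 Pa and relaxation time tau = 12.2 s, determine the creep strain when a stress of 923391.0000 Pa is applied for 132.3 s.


epsilon(t) = (sigma/E) * (1 - exp(-t/tau))
sigma/E = 923391.0000 / 2.8487e+07 = 0.0324
exp(-t/tau) = exp(-132.3 / 12.2) = 1.9516e-05
epsilon = 0.0324 * (1 - 1.9516e-05)
epsilon = 0.0324


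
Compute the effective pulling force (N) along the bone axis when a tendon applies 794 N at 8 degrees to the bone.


F_eff = F_tendon * cos(theta)
theta = 8 deg = 0.1396 rad
cos(theta) = 0.9903
F_eff = 794 * 0.9903
F_eff = 786.2728


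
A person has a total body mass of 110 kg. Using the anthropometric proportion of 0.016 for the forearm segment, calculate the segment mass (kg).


m_segment = body_mass * fraction
m_segment = 110 * 0.016
m_segment = 1.7600


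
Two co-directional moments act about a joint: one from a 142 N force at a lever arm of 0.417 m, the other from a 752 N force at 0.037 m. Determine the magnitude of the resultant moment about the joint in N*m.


M = F1 * d1 + F2 * d2
M = 142 * 0.417 + 752 * 0.037
M = 59.2140 + 27.8240
M = 87.0380


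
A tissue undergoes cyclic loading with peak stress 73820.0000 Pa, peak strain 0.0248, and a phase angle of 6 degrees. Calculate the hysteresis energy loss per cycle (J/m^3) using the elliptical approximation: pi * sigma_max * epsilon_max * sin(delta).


E_loss = pi * sigma_max * epsilon_max * sin(delta)
delta = 6 deg = 0.1047 rad
sin(delta) = 0.1045
E_loss = pi * 73820.0000 * 0.0248 * 0.1045
E_loss = 601.1878


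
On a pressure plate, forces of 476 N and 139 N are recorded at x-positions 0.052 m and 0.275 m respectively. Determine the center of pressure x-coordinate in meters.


COP_x = (F1*x1 + F2*x2) / (F1 + F2)
COP_x = (476*0.052 + 139*0.275) / (476 + 139)
Numerator = 62.9770
Denominator = 615
COP_x = 0.1024


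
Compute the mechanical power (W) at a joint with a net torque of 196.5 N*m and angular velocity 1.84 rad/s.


P = M * omega
P = 196.5 * 1.84
P = 361.5600


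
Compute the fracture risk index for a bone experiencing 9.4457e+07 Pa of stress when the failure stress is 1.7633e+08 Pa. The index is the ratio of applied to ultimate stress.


FRI = applied / ultimate
FRI = 9.4457e+07 / 1.7633e+08
FRI = 0.5357


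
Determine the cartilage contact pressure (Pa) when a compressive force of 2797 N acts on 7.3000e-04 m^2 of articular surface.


P = F / A
P = 2797 / 7.3000e-04
P = 3.8315e+06


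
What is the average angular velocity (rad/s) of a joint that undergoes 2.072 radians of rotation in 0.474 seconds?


omega = delta_theta / delta_t
omega = 2.072 / 0.474
omega = 4.3713


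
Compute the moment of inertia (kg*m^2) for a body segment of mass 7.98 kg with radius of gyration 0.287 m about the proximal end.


I = m * k^2
I = 7.98 * 0.287^2
k^2 = 0.0824
I = 0.6573


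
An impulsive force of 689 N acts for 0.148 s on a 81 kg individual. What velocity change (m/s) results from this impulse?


J = F * dt = 689 * 0.148 = 101.9720 N*s
delta_v = J / m
delta_v = 101.9720 / 81
delta_v = 1.2589


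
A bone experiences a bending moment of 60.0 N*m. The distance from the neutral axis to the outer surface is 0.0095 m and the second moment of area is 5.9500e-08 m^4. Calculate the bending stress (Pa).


sigma = M * c / I
sigma = 60.0 * 0.0095 / 5.9500e-08
M * c = 0.5700
sigma = 9.5798e+06


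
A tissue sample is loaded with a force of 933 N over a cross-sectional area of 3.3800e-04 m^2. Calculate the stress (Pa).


stress = F / A
stress = 933 / 3.3800e-04
stress = 2.7604e+06


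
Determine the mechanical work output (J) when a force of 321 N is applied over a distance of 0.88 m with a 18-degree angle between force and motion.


W = F * d * cos(theta)
theta = 18 deg = 0.3142 rad
cos(theta) = 0.9511
W = 321 * 0.88 * 0.9511
W = 268.6544


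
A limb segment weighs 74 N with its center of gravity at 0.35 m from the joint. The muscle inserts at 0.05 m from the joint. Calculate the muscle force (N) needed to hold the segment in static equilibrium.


F_muscle = W * d_load / d_muscle
F_muscle = 74 * 0.35 / 0.05
Numerator = 25.9000
F_muscle = 518.0000


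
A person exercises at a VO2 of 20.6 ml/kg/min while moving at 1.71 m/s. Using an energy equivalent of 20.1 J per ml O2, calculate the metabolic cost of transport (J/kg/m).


Power per kg = VO2 * 20.1 / 60
Power per kg = 20.6 * 20.1 / 60 = 6.9010 W/kg
Cost = power_per_kg / speed
Cost = 6.9010 / 1.71
Cost = 4.0357


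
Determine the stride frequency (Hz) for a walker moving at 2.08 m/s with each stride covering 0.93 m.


f = v / stride_length
f = 2.08 / 0.93
f = 2.2366


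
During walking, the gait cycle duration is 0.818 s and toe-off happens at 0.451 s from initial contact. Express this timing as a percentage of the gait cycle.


pct = (event_time / cycle_time) * 100
pct = (0.451 / 0.818) * 100
ratio = 0.5513
pct = 55.1345


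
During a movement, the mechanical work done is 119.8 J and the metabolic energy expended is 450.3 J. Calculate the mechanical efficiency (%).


eta = (W_mech / E_meta) * 100
eta = (119.8 / 450.3) * 100
ratio = 0.2660
eta = 26.6045


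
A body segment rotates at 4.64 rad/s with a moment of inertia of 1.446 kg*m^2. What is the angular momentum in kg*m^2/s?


L = I * omega
L = 1.446 * 4.64
L = 6.7094


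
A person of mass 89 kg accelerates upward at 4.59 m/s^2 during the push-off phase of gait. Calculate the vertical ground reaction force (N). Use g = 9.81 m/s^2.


GRF = m * (g + a)
GRF = 89 * (9.81 + 4.59)
GRF = 89 * 14.4000
GRF = 1281.6000


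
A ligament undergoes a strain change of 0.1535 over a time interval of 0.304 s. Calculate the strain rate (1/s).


strain_rate = delta_strain / delta_t
strain_rate = 0.1535 / 0.304
strain_rate = 0.5049


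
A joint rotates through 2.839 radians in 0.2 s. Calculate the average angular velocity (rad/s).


omega = delta_theta / delta_t
omega = 2.839 / 0.2
omega = 14.1950


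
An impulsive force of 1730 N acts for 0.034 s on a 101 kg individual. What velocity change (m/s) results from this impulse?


J = F * dt = 1730 * 0.034 = 58.8200 N*s
delta_v = J / m
delta_v = 58.8200 / 101
delta_v = 0.5824


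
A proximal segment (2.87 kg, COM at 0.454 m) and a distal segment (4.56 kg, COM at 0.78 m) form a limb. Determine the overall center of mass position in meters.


COM = (m1*x1 + m2*x2) / (m1 + m2)
COM = (2.87*0.454 + 4.56*0.78) / (2.87 + 4.56)
Numerator = 4.8598
Denominator = 7.4300
COM = 0.6541


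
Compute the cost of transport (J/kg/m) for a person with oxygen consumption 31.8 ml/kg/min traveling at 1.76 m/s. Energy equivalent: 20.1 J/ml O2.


Power per kg = VO2 * 20.1 / 60
Power per kg = 31.8 * 20.1 / 60 = 10.6530 W/kg
Cost = power_per_kg / speed
Cost = 10.6530 / 1.76
Cost = 6.0528


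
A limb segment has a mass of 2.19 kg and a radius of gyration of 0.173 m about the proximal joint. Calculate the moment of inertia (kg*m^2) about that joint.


I = m * k^2
I = 2.19 * 0.173^2
k^2 = 0.0299
I = 0.0655


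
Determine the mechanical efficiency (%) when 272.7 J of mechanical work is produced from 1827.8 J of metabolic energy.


eta = (W_mech / E_meta) * 100
eta = (272.7 / 1827.8) * 100
ratio = 0.1492
eta = 14.9196


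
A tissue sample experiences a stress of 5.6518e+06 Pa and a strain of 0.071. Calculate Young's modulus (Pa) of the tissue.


E = stress / strain
E = 5.6518e+06 / 0.071
E = 7.9603e+07


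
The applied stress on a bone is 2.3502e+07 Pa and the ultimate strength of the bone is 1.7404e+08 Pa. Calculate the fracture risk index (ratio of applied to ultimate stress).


FRI = applied / ultimate
FRI = 2.3502e+07 / 1.7404e+08
FRI = 0.1350


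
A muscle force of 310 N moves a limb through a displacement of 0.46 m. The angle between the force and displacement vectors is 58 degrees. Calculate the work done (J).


W = F * d * cos(theta)
theta = 58 deg = 1.0123 rad
cos(theta) = 0.5299
W = 310 * 0.46 * 0.5299
W = 75.5665


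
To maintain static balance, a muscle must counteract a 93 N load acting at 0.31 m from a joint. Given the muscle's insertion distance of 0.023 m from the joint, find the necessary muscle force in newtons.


F_muscle = W * d_load / d_muscle
F_muscle = 93 * 0.31 / 0.023
Numerator = 28.8300
F_muscle = 1253.4783


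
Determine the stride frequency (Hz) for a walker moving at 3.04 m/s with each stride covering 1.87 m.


f = v / stride_length
f = 3.04 / 1.87
f = 1.6257


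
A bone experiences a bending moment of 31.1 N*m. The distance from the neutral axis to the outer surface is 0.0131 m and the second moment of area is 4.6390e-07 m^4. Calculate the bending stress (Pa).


sigma = M * c / I
sigma = 31.1 * 0.0131 / 4.6390e-07
M * c = 0.4074
sigma = 878228.0664


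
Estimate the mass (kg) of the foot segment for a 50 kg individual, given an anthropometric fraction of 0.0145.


m_segment = body_mass * fraction
m_segment = 50 * 0.0145
m_segment = 0.7250


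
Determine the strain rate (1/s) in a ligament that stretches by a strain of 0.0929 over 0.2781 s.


strain_rate = delta_strain / delta_t
strain_rate = 0.0929 / 0.2781
strain_rate = 0.3341


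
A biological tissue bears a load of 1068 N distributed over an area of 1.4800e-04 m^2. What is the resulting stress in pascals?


stress = F / A
stress = 1068 / 1.4800e-04
stress = 7.2162e+06


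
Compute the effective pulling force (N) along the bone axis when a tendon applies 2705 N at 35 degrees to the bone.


F_eff = F_tendon * cos(theta)
theta = 35 deg = 0.6109 rad
cos(theta) = 0.8192
F_eff = 2705 * 0.8192
F_eff = 2215.8063


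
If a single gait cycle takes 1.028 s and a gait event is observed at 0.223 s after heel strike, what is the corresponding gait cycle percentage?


pct = (event_time / cycle_time) * 100
pct = (0.223 / 1.028) * 100
ratio = 0.2169
pct = 21.6926


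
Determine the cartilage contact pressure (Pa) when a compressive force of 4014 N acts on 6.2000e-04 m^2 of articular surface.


P = F / A
P = 4014 / 6.2000e-04
P = 6.4742e+06


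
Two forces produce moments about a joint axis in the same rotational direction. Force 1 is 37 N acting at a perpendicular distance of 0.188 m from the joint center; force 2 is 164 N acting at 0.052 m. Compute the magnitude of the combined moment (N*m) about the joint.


M = F1 * d1 + F2 * d2
M = 37 * 0.188 + 164 * 0.052
M = 6.9560 + 8.5280
M = 15.4840


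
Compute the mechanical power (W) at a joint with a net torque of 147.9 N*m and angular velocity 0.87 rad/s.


P = M * omega
P = 147.9 * 0.87
P = 128.6730


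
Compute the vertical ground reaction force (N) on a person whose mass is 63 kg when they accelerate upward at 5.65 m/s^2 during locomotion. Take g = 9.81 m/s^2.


GRF = m * (g + a)
GRF = 63 * (9.81 + 5.65)
GRF = 63 * 15.4600
GRF = 973.9800


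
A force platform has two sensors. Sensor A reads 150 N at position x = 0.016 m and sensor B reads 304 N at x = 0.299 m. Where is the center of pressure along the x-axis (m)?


COP_x = (F1*x1 + F2*x2) / (F1 + F2)
COP_x = (150*0.016 + 304*0.299) / (150 + 304)
Numerator = 93.2960
Denominator = 454
COP_x = 0.2055


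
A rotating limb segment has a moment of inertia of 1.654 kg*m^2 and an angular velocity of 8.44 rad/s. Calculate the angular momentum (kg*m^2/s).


L = I * omega
L = 1.654 * 8.44
L = 13.9598


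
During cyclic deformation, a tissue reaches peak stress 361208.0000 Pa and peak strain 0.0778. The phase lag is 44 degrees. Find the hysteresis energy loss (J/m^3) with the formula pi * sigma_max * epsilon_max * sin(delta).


E_loss = pi * sigma_max * epsilon_max * sin(delta)
delta = 44 deg = 0.7679 rad
sin(delta) = 0.6947
E_loss = pi * 361208.0000 * 0.0778 * 0.6947
E_loss = 61327.9014


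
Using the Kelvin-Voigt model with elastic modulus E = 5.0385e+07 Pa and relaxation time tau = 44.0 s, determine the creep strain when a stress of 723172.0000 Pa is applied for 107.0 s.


epsilon(t) = (sigma/E) * (1 - exp(-t/tau))
sigma/E = 723172.0000 / 5.0385e+07 = 0.0144
exp(-t/tau) = exp(-107.0 / 44.0) = 0.0879
epsilon = 0.0144 * (1 - 0.0879)
epsilon = 0.0131


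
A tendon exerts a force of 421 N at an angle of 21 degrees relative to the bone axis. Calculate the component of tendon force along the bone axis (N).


F_eff = F_tendon * cos(theta)
theta = 21 deg = 0.3665 rad
cos(theta) = 0.9336
F_eff = 421 * 0.9336
F_eff = 393.0374


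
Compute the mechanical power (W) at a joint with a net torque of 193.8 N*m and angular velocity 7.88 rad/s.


P = M * omega
P = 193.8 * 7.88
P = 1527.1440


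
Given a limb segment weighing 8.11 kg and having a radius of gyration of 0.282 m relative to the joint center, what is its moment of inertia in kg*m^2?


I = m * k^2
I = 8.11 * 0.282^2
k^2 = 0.0795
I = 0.6449


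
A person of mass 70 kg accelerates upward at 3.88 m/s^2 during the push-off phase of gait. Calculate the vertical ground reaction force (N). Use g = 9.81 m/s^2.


GRF = m * (g + a)
GRF = 70 * (9.81 + 3.88)
GRF = 70 * 13.6900
GRF = 958.3000


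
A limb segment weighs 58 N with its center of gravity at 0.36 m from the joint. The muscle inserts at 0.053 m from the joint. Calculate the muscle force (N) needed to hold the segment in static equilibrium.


F_muscle = W * d_load / d_muscle
F_muscle = 58 * 0.36 / 0.053
Numerator = 20.8800
F_muscle = 393.9623


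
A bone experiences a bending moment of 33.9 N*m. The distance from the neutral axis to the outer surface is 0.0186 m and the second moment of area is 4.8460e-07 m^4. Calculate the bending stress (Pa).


sigma = M * c / I
sigma = 33.9 * 0.0186 / 4.8460e-07
M * c = 0.6305
sigma = 1.3012e+06


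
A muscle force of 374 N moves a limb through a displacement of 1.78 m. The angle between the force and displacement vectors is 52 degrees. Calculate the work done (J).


W = F * d * cos(theta)
theta = 52 deg = 0.9076 rad
cos(theta) = 0.6157
W = 374 * 1.78 * 0.6157
W = 409.8582


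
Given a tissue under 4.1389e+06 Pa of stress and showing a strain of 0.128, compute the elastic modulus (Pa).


E = stress / strain
E = 4.1389e+06 / 0.128
E = 3.2335e+07


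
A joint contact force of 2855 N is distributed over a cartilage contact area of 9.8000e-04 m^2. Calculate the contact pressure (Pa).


P = F / A
P = 2855 / 9.8000e-04
P = 2.9133e+06


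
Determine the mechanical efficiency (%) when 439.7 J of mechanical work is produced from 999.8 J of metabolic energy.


eta = (W_mech / E_meta) * 100
eta = (439.7 / 999.8) * 100
ratio = 0.4398
eta = 43.9788


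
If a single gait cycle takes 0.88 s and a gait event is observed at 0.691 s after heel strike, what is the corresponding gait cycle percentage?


pct = (event_time / cycle_time) * 100
pct = (0.691 / 0.88) * 100
ratio = 0.7852
pct = 78.5227


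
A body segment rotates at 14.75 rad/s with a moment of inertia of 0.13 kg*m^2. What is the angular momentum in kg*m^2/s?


L = I * omega
L = 0.13 * 14.75
L = 1.9175


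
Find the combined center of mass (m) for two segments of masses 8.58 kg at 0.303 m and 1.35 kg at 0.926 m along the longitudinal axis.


COM = (m1*x1 + m2*x2) / (m1 + m2)
COM = (8.58*0.303 + 1.35*0.926) / (8.58 + 1.35)
Numerator = 3.8498
Denominator = 9.9300
COM = 0.3877


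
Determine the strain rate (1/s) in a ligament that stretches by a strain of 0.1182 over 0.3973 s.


strain_rate = delta_strain / delta_t
strain_rate = 0.1182 / 0.3973
strain_rate = 0.2975


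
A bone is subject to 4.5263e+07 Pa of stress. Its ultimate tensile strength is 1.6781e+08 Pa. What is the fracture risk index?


FRI = applied / ultimate
FRI = 4.5263e+07 / 1.6781e+08
FRI = 0.2697


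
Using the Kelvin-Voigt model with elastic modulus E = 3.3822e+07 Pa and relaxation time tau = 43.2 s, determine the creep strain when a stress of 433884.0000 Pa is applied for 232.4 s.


epsilon(t) = (sigma/E) * (1 - exp(-t/tau))
sigma/E = 433884.0000 / 3.3822e+07 = 0.0128
exp(-t/tau) = exp(-232.4 / 43.2) = 0.0046
epsilon = 0.0128 * (1 - 0.0046)
epsilon = 0.0128
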